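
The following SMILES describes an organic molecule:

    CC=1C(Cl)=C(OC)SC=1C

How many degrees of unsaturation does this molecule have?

Degree of unsaturation = (number of rings) + (number of π bonds).
Ring closures in the SMILES: 1.
π bonds: 2 double bonds (each 1 DoU) → 2 DoU from unsaturation.
Total DoU = 1 + 2 = 3.

3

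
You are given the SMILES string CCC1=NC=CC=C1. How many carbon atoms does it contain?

Count every carbon token in the SMILES (each C, including those in ring-closure positions and inside branches).
Carbon count: 7.

7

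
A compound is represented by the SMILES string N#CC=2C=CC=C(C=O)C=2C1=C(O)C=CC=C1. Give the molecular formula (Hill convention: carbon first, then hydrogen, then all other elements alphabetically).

Walk through each heavy atom and fill implicit hydrogens from standard valence (C 4, N 3, O 2, S 2, halogen 1):
  atom 1: N, bond orders sum to 3 (valence 3) → 0 H
  atom 2: C, bond orders sum to 4 (valence 4) → 0 H
  atom 3: C, bond orders sum to 4 (valence 4) → 0 H
  atom 4: C, bond orders sum to 3 (valence 4) → 1 H
  atom 5: C, bond orders sum to 3 (valence 4) → 1 H
  atom 6: C, bond orders sum to 3 (valence 4) → 1 H
  atom 7: C, bond orders sum to 4 (valence 4) → 0 H
  atom 8: C, bond orders sum to 3 (valence 4) → 1 H
  atom 9: O, bond orders sum to 2 (valence 2) → 0 H
  atom 10: C, bond orders sum to 4 (valence 4) → 0 H
  atom 11: C, bond orders sum to 4 (valence 4) → 0 H
  atom 12: C, bond orders sum to 4 (valence 4) → 0 H
  atom 13: O, bond orders sum to 1 (valence 2) → 1 H
  atom 14: C, bond orders sum to 3 (valence 4) → 1 H
  atom 15: C, bond orders sum to 3 (valence 4) → 1 H
  atom 16: C, bond orders sum to 3 (valence 4) → 1 H
  atom 17: C, bond orders sum to 3 (valence 4) → 1 H
Totals → C:14, H:9, N:1, O:2.

C14H9NO2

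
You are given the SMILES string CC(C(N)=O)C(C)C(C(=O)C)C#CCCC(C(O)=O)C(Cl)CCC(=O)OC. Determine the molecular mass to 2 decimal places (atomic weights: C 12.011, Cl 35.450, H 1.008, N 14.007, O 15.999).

401.88 g/mol

First, the molecular formula is C19H28ClNO6 (counting implicit H from valence).
  C: 19 × 12.011 = 228.209
  Cl: 1 × 35.450 = 35.450
  H: 28 × 1.008 = 28.224
  N: 1 × 14.007 = 14.007
  O: 6 × 15.999 = 95.994
Sum: 19×12.011 + 1×35.450 + 28×1.008 + 1×14.007 + 6×15.999 = 401.884 → 401.88 g/mol.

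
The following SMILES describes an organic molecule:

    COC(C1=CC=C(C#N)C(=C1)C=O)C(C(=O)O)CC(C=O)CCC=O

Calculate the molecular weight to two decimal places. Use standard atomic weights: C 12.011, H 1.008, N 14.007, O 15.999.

345.35 g/mol

First, the molecular formula is C18H19NO6 (counting implicit H from valence).
  C: 18 × 12.011 = 216.198
  H: 19 × 1.008 = 19.152
  N: 1 × 14.007 = 14.007
  O: 6 × 15.999 = 95.994
Sum: 18×12.011 + 19×1.008 + 1×14.007 + 6×15.999 = 345.351 → 345.35 g/mol.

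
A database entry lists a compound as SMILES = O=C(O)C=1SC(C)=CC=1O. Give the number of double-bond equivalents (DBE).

Molecular formula: C6H6O3S.
DoU = (2C + 2 + N − H − X) / 2, where X is the halogen count and O/S are ignored.
    = (2·6 + 2 + 0 − 6 − 0) / 2 = 8 / 2 = 4.

4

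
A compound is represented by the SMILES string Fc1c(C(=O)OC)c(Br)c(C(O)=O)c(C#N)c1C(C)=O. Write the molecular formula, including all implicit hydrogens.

C12H7BrFNO5

Walk through each heavy atom and fill implicit hydrogens from standard valence (C 4, N 3, O 2, S 2, halogen 1); for lowercase aromatic atoms, an aromatic c carries 1 H when it has two neighbours and 0 H with three, and aromatic n carries 0 H:
  atom 1: F (halogen, monovalent) → 0 H
  atom 2: aromatic c, 3 neighbours → 0 H
  atom 3: aromatic c, 3 neighbours → 0 H
  atom 4: C, bond orders sum to 4 (valence 4) → 0 H
  atom 5: O, bond orders sum to 2 (valence 2) → 0 H
  atom 6: O, bond orders sum to 2 (valence 2) → 0 H
  atom 7: C, bond orders sum to 1 (valence 4) → 3 H
  atom 8: aromatic c, 3 neighbours → 0 H
  atom 9: Br (halogen, monovalent) → 0 H
  atom 10: aromatic c, 3 neighbours → 0 H
  atom 11: C, bond orders sum to 4 (valence 4) → 0 H
  atom 12: O, bond orders sum to 1 (valence 2) → 1 H
  atom 13: O, bond orders sum to 2 (valence 2) → 0 H
  atom 14: aromatic c, 3 neighbours → 0 H
  atom 15: C, bond orders sum to 4 (valence 4) → 0 H
  atom 16: N, bond orders sum to 3 (valence 3) → 0 H
  atom 17: aromatic c, 3 neighbours → 0 H
  atom 18: C, bond orders sum to 4 (valence 4) → 0 H
  atom 19: C, bond orders sum to 1 (valence 4) → 3 H
  atom 20: O, bond orders sum to 2 (valence 2) → 0 H
Totals → C:12, H:7, Br:1, F:1, N:1, O:5.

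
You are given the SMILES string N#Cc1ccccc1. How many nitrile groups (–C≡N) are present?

The nitrile motif appears at heavy-atom position 2 in the SMILES.
Nitrile count: 1.

1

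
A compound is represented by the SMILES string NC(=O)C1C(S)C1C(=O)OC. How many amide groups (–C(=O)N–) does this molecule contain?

1

The amide motif appears at heavy-atom position 2 in the SMILES.
Other groups present: 1 ester, 1 thiol.
Amide count: 1.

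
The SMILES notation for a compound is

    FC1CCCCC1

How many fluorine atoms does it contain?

1

Scan the SMILES for F atoms (remember two-letter symbols like Cl and Br are single atoms).
Fluorine count: 1.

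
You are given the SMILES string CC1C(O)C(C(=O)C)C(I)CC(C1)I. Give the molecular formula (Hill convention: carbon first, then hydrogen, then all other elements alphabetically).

C10H16I2O2

Walk through each heavy atom and fill implicit hydrogens from standard valence (C 4, N 3, O 2, S 2, halogen 1):
  atom 1: C, bond orders sum to 1 (valence 4) → 3 H
  atom 2: C, bond orders sum to 3 (valence 4) → 1 H
  atom 3: C, bond orders sum to 3 (valence 4) → 1 H
  atom 4: O, bond orders sum to 1 (valence 2) → 1 H
  atom 5: C, bond orders sum to 3 (valence 4) → 1 H
  atom 6: C, bond orders sum to 4 (valence 4) → 0 H
  atom 7: O, bond orders sum to 2 (valence 2) → 0 H
  atom 8: C, bond orders sum to 1 (valence 4) → 3 H
  atom 9: C, bond orders sum to 3 (valence 4) → 1 H
  atom 10: I (halogen, monovalent) → 0 H
  atom 11: C, bond orders sum to 2 (valence 4) → 2 H
  atom 12: C, bond orders sum to 3 (valence 4) → 1 H
  atom 13: C, bond orders sum to 2 (valence 4) → 2 H
  atom 14: I (halogen, monovalent) → 0 H
Totals → C:10, H:16, I:2, O:2.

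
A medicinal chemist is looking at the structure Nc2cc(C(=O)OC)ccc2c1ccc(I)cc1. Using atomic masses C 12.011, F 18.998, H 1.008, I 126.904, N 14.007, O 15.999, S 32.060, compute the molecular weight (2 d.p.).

First, the molecular formula is C14H12INO2 (counting implicit H from valence).
  C: 14 × 12.011 = 168.154
  H: 12 × 1.008 = 12.096
  I: 1 × 126.904 = 126.904
  N: 1 × 14.007 = 14.007
  O: 2 × 15.999 = 31.998
Sum: 14×12.011 + 12×1.008 + 1×126.904 + 1×14.007 + 2×15.999 = 353.159 → 353.16 g/mol.

353.16 g/mol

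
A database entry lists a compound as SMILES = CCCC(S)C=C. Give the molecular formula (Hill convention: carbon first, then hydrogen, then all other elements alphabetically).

Walk through each heavy atom and fill implicit hydrogens from standard valence (C 4, N 3, O 2, S 2, halogen 1):
  atom 1: C, bond orders sum to 1 (valence 4) → 3 H
  atom 2: C, bond orders sum to 2 (valence 4) → 2 H
  atom 3: C, bond orders sum to 2 (valence 4) → 2 H
  atom 4: C, bond orders sum to 3 (valence 4) → 1 H
  atom 5: S, bond orders sum to 1 (valence 2) → 1 H
  atom 6: C, bond orders sum to 3 (valence 4) → 1 H
  atom 7: C, bond orders sum to 2 (valence 4) → 2 H
Totals → C:6, H:12, S:1.

C6H12S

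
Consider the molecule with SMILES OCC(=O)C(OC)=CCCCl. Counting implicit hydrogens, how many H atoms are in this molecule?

11

Walk through each heavy atom and fill implicit hydrogens from standard valence (C 4, N 3, O 2, S 2, halogen 1):
  atom 1: O, bond orders sum to 1 (valence 2) → 1 H
  atom 2: C, bond orders sum to 2 (valence 4) → 2 H
  atom 3: C, bond orders sum to 4 (valence 4) → 0 H
  atom 4: O, bond orders sum to 2 (valence 2) → 0 H
  atom 5: C, bond orders sum to 4 (valence 4) → 0 H
  atom 6: O, bond orders sum to 2 (valence 2) → 0 H
  atom 7: C, bond orders sum to 1 (valence 4) → 3 H
  atom 8: C, bond orders sum to 3 (valence 4) → 1 H
  atom 9: C, bond orders sum to 2 (valence 4) → 2 H
  atom 10: C, bond orders sum to 2 (valence 4) → 2 H
  atom 11: Cl (halogen, monovalent) → 0 H
Total hydrogens: 11.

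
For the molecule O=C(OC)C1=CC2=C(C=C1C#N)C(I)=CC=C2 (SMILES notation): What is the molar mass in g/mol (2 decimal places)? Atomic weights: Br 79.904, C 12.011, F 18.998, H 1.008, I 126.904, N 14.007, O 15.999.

First, the molecular formula is C13H8INO2 (counting implicit H from valence).
  C: 13 × 12.011 = 156.143
  H: 8 × 1.008 = 8.064
  I: 1 × 126.904 = 126.904
  N: 1 × 14.007 = 14.007
  O: 2 × 15.999 = 31.998
Sum: 13×12.011 + 8×1.008 + 1×126.904 + 1×14.007 + 2×15.999 = 337.116 → 337.12 g/mol.

337.12 g/mol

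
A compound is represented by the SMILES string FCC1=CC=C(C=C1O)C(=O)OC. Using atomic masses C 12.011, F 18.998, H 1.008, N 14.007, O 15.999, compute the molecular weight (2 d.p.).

184.17 g/mol

First, the molecular formula is C9H9FO3 (counting implicit H from valence).
  C: 9 × 12.011 = 108.099
  F: 1 × 18.998 = 18.998
  H: 9 × 1.008 = 9.072
  O: 3 × 15.999 = 47.997
Sum: 9×12.011 + 1×18.998 + 9×1.008 + 3×15.999 = 184.166 → 184.17 g/mol.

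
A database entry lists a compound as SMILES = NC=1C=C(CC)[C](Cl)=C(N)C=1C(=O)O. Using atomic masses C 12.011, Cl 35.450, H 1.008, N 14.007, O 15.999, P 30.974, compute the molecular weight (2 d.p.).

214.65 g/mol

First, the molecular formula is C9H11ClN2O2 (counting implicit H from valence).
  C: 9 × 12.011 = 108.099
  Cl: 1 × 35.450 = 35.450
  H: 11 × 1.008 = 11.088
  N: 2 × 14.007 = 28.014
  O: 2 × 15.999 = 31.998
Sum: 9×12.011 + 1×35.450 + 11×1.008 + 2×14.007 + 2×15.999 = 214.649 → 214.65 g/mol.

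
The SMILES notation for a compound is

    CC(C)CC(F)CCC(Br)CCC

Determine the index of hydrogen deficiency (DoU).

0

Degree of unsaturation = (number of rings) + (number of π bonds).
Ring closures in the SMILES: 0.
π bonds: none → 0 DoU from unsaturation.
Total DoU = 0 + 0 = 0.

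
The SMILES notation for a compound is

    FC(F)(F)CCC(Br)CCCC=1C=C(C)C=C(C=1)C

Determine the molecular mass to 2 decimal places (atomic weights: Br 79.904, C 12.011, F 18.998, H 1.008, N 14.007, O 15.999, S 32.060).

First, the molecular formula is C15H20BrF3 (counting implicit H from valence).
  Br: 1 × 79.904 = 79.904
  C: 15 × 12.011 = 180.165
  F: 3 × 18.998 = 56.994
  H: 20 × 1.008 = 20.160
Sum: 1×79.904 + 15×12.011 + 3×18.998 + 20×1.008 = 337.223 → 337.22 g/mol.

337.22 g/mol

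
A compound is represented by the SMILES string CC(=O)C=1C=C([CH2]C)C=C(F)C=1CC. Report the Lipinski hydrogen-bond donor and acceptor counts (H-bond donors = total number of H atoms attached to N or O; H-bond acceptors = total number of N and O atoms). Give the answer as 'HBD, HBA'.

0, 1

Donors: find every N or O and count the H atoms it carries.
  atom 3 (O): bond orders sum to 2 → 0 H
Lipinski HBD = 0.
Acceptors: N atoms = 0, O atoms = 1 → HBA = 1.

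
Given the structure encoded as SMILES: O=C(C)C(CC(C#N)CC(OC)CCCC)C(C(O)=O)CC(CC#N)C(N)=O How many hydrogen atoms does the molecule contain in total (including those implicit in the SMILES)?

31

Walk through each heavy atom and fill implicit hydrogens from standard valence (C 4, N 3, O 2, S 2, halogen 1):
  atom 1: O, bond orders sum to 2 (valence 2) → 0 H
  atom 2: C, bond orders sum to 4 (valence 4) → 0 H
  atom 3: C, bond orders sum to 1 (valence 4) → 3 H
  atom 4: C, bond orders sum to 3 (valence 4) → 1 H
  atom 5: C, bond orders sum to 2 (valence 4) → 2 H
  atom 6: C, bond orders sum to 3 (valence 4) → 1 H
  atom 7: C, bond orders sum to 4 (valence 4) → 0 H
  atom 8: N, bond orders sum to 3 (valence 3) → 0 H
  atom 9: C, bond orders sum to 2 (valence 4) → 2 H
  atom 10: C, bond orders sum to 3 (valence 4) → 1 H
  atom 11: O, bond orders sum to 2 (valence 2) → 0 H
  atom 12: C, bond orders sum to 1 (valence 4) → 3 H
  atom 13: C, bond orders sum to 2 (valence 4) → 2 H
  atom 14: C, bond orders sum to 2 (valence 4) → 2 H
  atom 15: C, bond orders sum to 2 (valence 4) → 2 H
  atom 16: C, bond orders sum to 1 (valence 4) → 3 H
  atom 17: C, bond orders sum to 3 (valence 4) → 1 H
  atom 18: C, bond orders sum to 4 (valence 4) → 0 H
  atom 19: O, bond orders sum to 1 (valence 2) → 1 H
  atom 20: O, bond orders sum to 2 (valence 2) → 0 H
  atom 21: C, bond orders sum to 2 (valence 4) → 2 H
  atom 22: C, bond orders sum to 3 (valence 4) → 1 H
  atom 23: C, bond orders sum to 2 (valence 4) → 2 H
  atom 24: C, bond orders sum to 4 (valence 4) → 0 H
  atom 25: N, bond orders sum to 3 (valence 3) → 0 H
  atom 26: C, bond orders sum to 4 (valence 4) → 0 H
  atom 27: N, bond orders sum to 1 (valence 3) → 2 H
  atom 28: O, bond orders sum to 2 (valence 2) → 0 H
Total hydrogens: 31.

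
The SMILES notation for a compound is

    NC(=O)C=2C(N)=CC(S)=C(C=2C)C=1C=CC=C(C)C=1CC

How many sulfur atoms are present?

Scan the SMILES for S atoms (remember two-letter symbols like Cl and Br are single atoms).
Sulfur count: 1.

1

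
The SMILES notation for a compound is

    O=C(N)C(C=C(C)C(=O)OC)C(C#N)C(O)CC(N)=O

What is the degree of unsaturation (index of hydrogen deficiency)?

Degree of unsaturation = (number of rings) + (number of π bonds).
Ring closures in the SMILES: 0.
π bonds: 4 double bonds (each 1 DoU), 1 triple bond (each 2 DoU) → 6 DoU from unsaturation.
Total DoU = 0 + 6 = 6.

6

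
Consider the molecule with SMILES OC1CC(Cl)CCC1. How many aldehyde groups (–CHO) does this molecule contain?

Scan the SMILES for the aldehyde motif — none present.
Groups that are present: 1 hydroxyl.

0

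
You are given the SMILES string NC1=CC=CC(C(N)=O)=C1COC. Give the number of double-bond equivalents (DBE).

5

Degree of unsaturation = (number of rings) + (number of π bonds).
Ring closures in the SMILES: 1.
π bonds: 4 double bonds (each 1 DoU) → 4 DoU from unsaturation.
Total DoU = 1 + 4 = 5.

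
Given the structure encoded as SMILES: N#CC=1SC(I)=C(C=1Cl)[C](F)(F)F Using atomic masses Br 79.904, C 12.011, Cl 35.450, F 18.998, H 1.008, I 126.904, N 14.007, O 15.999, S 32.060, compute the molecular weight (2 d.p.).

First, the molecular formula is C6ClF3INS (counting implicit H from valence).
  C: 6 × 12.011 = 72.066
  Cl: 1 × 35.450 = 35.450
  F: 3 × 18.998 = 56.994
  H: 0 × 1.008 = 0.000
  I: 1 × 126.904 = 126.904
  N: 1 × 14.007 = 14.007
  S: 1 × 32.060 = 32.060
Sum: 6×12.011 + 1×35.450 + 3×18.998 + 0×1.008 + 1×126.904 + 1×14.007 + 1×32.060 = 337.481 → 337.48 g/mol.

337.48 g/mol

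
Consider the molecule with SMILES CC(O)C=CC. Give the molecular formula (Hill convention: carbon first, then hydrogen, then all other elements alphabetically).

C5H10O

Walk through each heavy atom and fill implicit hydrogens from standard valence (C 4, N 3, O 2, S 2, halogen 1):
  atom 1: C, bond orders sum to 1 (valence 4) → 3 H
  atom 2: C, bond orders sum to 3 (valence 4) → 1 H
  atom 3: O, bond orders sum to 1 (valence 2) → 1 H
  atom 4: C, bond orders sum to 3 (valence 4) → 1 H
  atom 5: C, bond orders sum to 3 (valence 4) → 1 H
  atom 6: C, bond orders sum to 1 (valence 4) → 3 H
Totals → C:5, H:10, O:1.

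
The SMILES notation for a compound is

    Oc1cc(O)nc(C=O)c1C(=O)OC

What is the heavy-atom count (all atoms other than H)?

Every atom symbol written in the SMILES (organic subset) is one heavy atom; implicit H are not written.
Heavy atoms by element → C:8, N:1, O:5.
Total: 14.

14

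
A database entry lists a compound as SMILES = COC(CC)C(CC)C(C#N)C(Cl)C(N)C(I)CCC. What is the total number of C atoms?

Count every carbon token in the SMILES (each C, including those in ring-closure positions and inside branches).
Carbon count: 15.

15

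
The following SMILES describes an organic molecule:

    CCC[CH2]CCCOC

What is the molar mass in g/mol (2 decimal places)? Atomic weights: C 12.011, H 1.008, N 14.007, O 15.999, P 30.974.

First, the molecular formula is C8H18O (counting implicit H from valence).
  C: 8 × 12.011 = 96.088
  H: 18 × 1.008 = 18.144
  O: 1 × 15.999 = 15.999
Sum: 8×12.011 + 18×1.008 + 1×15.999 = 130.231 → 130.23 g/mol.

130.23 g/mol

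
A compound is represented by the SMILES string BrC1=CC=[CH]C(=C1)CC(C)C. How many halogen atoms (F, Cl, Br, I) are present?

1

Halogen atoms appear at heavy-atom position 1 (1×Br).
Halogen count: 1.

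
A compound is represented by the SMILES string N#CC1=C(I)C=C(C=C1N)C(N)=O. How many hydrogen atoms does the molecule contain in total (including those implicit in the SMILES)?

6

Walk through each heavy atom and fill implicit hydrogens from standard valence (C 4, N 3, O 2, S 2, halogen 1):
  atom 1: N, bond orders sum to 3 (valence 3) → 0 H
  atom 2: C, bond orders sum to 4 (valence 4) → 0 H
  atom 3: C, bond orders sum to 4 (valence 4) → 0 H
  atom 4: C, bond orders sum to 4 (valence 4) → 0 H
  atom 5: I (halogen, monovalent) → 0 H
  atom 6: C, bond orders sum to 3 (valence 4) → 1 H
  atom 7: C, bond orders sum to 4 (valence 4) → 0 H
  atom 8: C, bond orders sum to 3 (valence 4) → 1 H
  atom 9: C, bond orders sum to 4 (valence 4) → 0 H
  atom 10: N, bond orders sum to 1 (valence 3) → 2 H
  atom 11: C, bond orders sum to 4 (valence 4) → 0 H
  atom 12: N, bond orders sum to 1 (valence 3) → 2 H
  atom 13: O, bond orders sum to 2 (valence 2) → 0 H
Total hydrogens: 6.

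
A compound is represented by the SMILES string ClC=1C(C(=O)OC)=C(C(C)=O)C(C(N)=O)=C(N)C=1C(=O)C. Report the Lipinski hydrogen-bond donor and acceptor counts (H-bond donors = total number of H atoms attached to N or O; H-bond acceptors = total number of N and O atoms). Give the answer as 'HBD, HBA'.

4, 7

Donors: find every N or O and count the H atoms it carries.
  atom 5 (O): bond orders sum to 2 → 0 H
  atom 6 (O): bond orders sum to 2 → 0 H
  atom 11 (O): bond orders sum to 2 → 0 H
  atom 14 (N): bond orders sum to 1 → 2 H
  atom 15 (O): bond orders sum to 2 → 0 H
  atom 17 (N): bond orders sum to 1 → 2 H
  atom 20 (O): bond orders sum to 2 → 0 H
Lipinski HBD = 4.
Acceptors: N atoms = 2, O atoms = 5 → HBA = 7.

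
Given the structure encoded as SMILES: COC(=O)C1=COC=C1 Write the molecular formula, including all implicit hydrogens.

Walk through each heavy atom and fill implicit hydrogens from standard valence (C 4, N 3, O 2, S 2, halogen 1):
  atom 1: C, bond orders sum to 1 (valence 4) → 3 H
  atom 2: O, bond orders sum to 2 (valence 2) → 0 H
  atom 3: C, bond orders sum to 4 (valence 4) → 0 H
  atom 4: O, bond orders sum to 2 (valence 2) → 0 H
  atom 5: C, bond orders sum to 4 (valence 4) → 0 H
  atom 6: C, bond orders sum to 3 (valence 4) → 1 H
  atom 7: O, bond orders sum to 2 (valence 2) → 0 H
  atom 8: C, bond orders sum to 3 (valence 4) → 1 H
  atom 9: C, bond orders sum to 3 (valence 4) → 1 H
Totals → C:6, H:6, O:3.

C6H6O3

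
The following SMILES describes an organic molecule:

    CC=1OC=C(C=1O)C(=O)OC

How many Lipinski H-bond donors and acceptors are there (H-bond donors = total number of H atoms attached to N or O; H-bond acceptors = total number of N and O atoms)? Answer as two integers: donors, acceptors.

Donors: find every N or O and count the H atoms it carries.
  atom 3 (O): bond orders sum to 2 → 0 H
  atom 7 (O): bond orders sum to 1 → 1 H
  atom 9 (O): bond orders sum to 2 → 0 H
  atom 10 (O): bond orders sum to 2 → 0 H
Lipinski HBD = 1.
Acceptors: N atoms = 0, O atoms = 4 → HBA = 4.

1, 4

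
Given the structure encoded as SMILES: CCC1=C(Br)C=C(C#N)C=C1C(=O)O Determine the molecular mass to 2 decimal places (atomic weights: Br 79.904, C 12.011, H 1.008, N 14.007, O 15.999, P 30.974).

First, the molecular formula is C10H8BrNO2 (counting implicit H from valence).
  Br: 1 × 79.904 = 79.904
  C: 10 × 12.011 = 120.110
  H: 8 × 1.008 = 8.064
  N: 1 × 14.007 = 14.007
  O: 2 × 15.999 = 31.998
Sum: 1×79.904 + 10×12.011 + 8×1.008 + 1×14.007 + 2×15.999 = 254.083 → 254.08 g/mol.

254.08 g/mol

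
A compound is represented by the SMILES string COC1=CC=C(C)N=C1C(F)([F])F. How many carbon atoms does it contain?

Count every carbon token in the SMILES (each C, including those in ring-closure positions and inside branches).
Carbon count: 8.

8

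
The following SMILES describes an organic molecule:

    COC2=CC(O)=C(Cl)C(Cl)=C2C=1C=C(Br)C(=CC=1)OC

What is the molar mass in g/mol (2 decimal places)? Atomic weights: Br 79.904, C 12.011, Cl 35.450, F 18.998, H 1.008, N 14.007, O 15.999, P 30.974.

First, the molecular formula is C14H11BrCl2O3 (counting implicit H from valence).
  Br: 1 × 79.904 = 79.904
  C: 14 × 12.011 = 168.154
  Cl: 2 × 35.450 = 70.900
  H: 11 × 1.008 = 11.088
  O: 3 × 15.999 = 47.997
Sum: 1×79.904 + 14×12.011 + 2×35.450 + 11×1.008 + 3×15.999 = 378.043 → 378.04 g/mol.

378.04 g/mol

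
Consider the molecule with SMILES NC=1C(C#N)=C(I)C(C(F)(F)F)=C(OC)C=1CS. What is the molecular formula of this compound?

C10H8F3IN2OS

Walk through each heavy atom and fill implicit hydrogens from standard valence (C 4, N 3, O 2, S 2, halogen 1):
  atom 1: N, bond orders sum to 1 (valence 3) → 2 H
  atom 2: C, bond orders sum to 4 (valence 4) → 0 H
  atom 3: C, bond orders sum to 4 (valence 4) → 0 H
  atom 4: C, bond orders sum to 4 (valence 4) → 0 H
  atom 5: N, bond orders sum to 3 (valence 3) → 0 H
  atom 6: C, bond orders sum to 4 (valence 4) → 0 H
  atom 7: I (halogen, monovalent) → 0 H
  atom 8: C, bond orders sum to 4 (valence 4) → 0 H
  atom 9: C, bond orders sum to 4 (valence 4) → 0 H
  atom 10: F (halogen, monovalent) → 0 H
  atom 11: F (halogen, monovalent) → 0 H
  atom 12: F (halogen, monovalent) → 0 H
  atom 13: C, bond orders sum to 4 (valence 4) → 0 H
  atom 14: O, bond orders sum to 2 (valence 2) → 0 H
  atom 15: C, bond orders sum to 1 (valence 4) → 3 H
  atom 16: C, bond orders sum to 4 (valence 4) → 0 H
  atom 17: C, bond orders sum to 2 (valence 4) → 2 H
  atom 18: S, bond orders sum to 1 (valence 2) → 1 H
Totals → C:10, H:8, F:3, I:1, N:2, O:1, S:1.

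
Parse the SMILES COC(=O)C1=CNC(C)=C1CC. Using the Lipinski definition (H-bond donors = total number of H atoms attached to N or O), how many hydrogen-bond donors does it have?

Donors: find every N or O and count the H atoms it carries.
  atom 2 (O): bond orders sum to 2 → 0 H
  atom 4 (O): bond orders sum to 2 → 0 H
  atom 7 (N): bond orders sum to 2 → 1 H
Lipinski HBD = 1.

1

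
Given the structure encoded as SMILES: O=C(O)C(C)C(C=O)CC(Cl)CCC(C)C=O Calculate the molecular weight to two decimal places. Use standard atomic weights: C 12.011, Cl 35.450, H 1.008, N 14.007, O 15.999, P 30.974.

First, the molecular formula is C12H19ClO4 (counting implicit H from valence).
  C: 12 × 12.011 = 144.132
  Cl: 1 × 35.450 = 35.450
  H: 19 × 1.008 = 19.152
  O: 4 × 15.999 = 63.996
Sum: 12×12.011 + 1×35.450 + 19×1.008 + 4×15.999 = 262.730 → 262.73 g/mol.

262.73 g/mol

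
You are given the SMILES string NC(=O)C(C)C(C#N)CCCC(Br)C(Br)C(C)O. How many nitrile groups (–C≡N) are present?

1

The nitrile motif appears at heavy-atom position 7 in the SMILES.
Other groups present: 1 amide, 1 hydroxyl.
Nitrile count: 1.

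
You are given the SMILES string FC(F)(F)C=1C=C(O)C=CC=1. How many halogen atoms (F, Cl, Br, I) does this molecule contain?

3

Halogen atoms appear at heavy-atom positions 1, 3, 4 (3×F).
Other groups present: 1 hydroxyl.
Halogen count: 3.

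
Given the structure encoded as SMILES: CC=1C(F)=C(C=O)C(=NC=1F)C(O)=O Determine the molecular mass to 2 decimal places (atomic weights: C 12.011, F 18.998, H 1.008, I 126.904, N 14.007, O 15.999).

201.13 g/mol

First, the molecular formula is C8H5F2NO3 (counting implicit H from valence).
  C: 8 × 12.011 = 96.088
  F: 2 × 18.998 = 37.996
  H: 5 × 1.008 = 5.040
  N: 1 × 14.007 = 14.007
  O: 3 × 15.999 = 47.997
Sum: 8×12.011 + 2×18.998 + 5×1.008 + 1×14.007 + 3×15.999 = 201.128 → 201.13 g/mol.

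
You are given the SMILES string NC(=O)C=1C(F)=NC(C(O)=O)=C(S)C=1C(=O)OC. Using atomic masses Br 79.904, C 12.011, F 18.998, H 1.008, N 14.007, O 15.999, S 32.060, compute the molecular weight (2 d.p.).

274.22 g/mol

First, the molecular formula is C9H7FN2O5S (counting implicit H from valence).
  C: 9 × 12.011 = 108.099
  F: 1 × 18.998 = 18.998
  H: 7 × 1.008 = 7.056
  N: 2 × 14.007 = 28.014
  O: 5 × 15.999 = 79.995
  S: 1 × 32.060 = 32.060
Sum: 9×12.011 + 1×18.998 + 7×1.008 + 2×14.007 + 5×15.999 + 1×32.060 = 274.222 → 274.22 g/mol.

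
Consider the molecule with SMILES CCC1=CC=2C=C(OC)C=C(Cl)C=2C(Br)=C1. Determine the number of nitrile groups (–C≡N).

Scan the SMILES for the nitrile motif — none present.
Groups that are present: 1 ether.

0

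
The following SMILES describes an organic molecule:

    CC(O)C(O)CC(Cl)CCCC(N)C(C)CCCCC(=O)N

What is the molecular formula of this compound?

Walk through each heavy atom and fill implicit hydrogens from standard valence (C 4, N 3, O 2, S 2, halogen 1):
  atom 1: C, bond orders sum to 1 (valence 4) → 3 H
  atom 2: C, bond orders sum to 3 (valence 4) → 1 H
  atom 3: O, bond orders sum to 1 (valence 2) → 1 H
  atom 4: C, bond orders sum to 3 (valence 4) → 1 H
  atom 5: O, bond orders sum to 1 (valence 2) → 1 H
  atom 6: C, bond orders sum to 2 (valence 4) → 2 H
  atom 7: C, bond orders sum to 3 (valence 4) → 1 H
  atom 8: Cl (halogen, monovalent) → 0 H
  atom 9: C, bond orders sum to 2 (valence 4) → 2 H
  atom 10: C, bond orders sum to 2 (valence 4) → 2 H
  atom 11: C, bond orders sum to 2 (valence 4) → 2 H
  atom 12: C, bond orders sum to 3 (valence 4) → 1 H
  atom 13: N, bond orders sum to 1 (valence 3) → 2 H
  atom 14: C, bond orders sum to 3 (valence 4) → 1 H
  atom 15: C, bond orders sum to 1 (valence 4) → 3 H
  atom 16: C, bond orders sum to 2 (valence 4) → 2 H
  atom 17: C, bond orders sum to 2 (valence 4) → 2 H
  atom 18: C, bond orders sum to 2 (valence 4) → 2 H
  atom 19: C, bond orders sum to 2 (valence 4) → 2 H
  atom 20: C, bond orders sum to 4 (valence 4) → 0 H
  atom 21: O, bond orders sum to 2 (valence 2) → 0 H
  atom 22: N, bond orders sum to 1 (valence 3) → 2 H
Totals → C:16, H:33, Cl:1, N:2, O:3.

C16H33ClN2O3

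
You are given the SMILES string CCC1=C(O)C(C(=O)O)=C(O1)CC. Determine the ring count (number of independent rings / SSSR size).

1

In SMILES, each pair of matching ring-closure digits denotes one ring-closing bond; the number of such bonds equals the number of independent rings.
Ring-closure bonds here: 1.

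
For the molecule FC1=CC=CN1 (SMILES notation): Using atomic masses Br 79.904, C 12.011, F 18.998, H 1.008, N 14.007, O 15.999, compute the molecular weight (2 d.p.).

85.08 g/mol

First, the molecular formula is C4H4FN (counting implicit H from valence).
  C: 4 × 12.011 = 48.044
  F: 1 × 18.998 = 18.998
  H: 4 × 1.008 = 4.032
  N: 1 × 14.007 = 14.007
Sum: 4×12.011 + 1×18.998 + 4×1.008 + 1×14.007 = 85.081 → 85.08 g/mol.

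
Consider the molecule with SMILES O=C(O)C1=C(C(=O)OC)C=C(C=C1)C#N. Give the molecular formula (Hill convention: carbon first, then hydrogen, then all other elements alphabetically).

C10H7NO4

Walk through each heavy atom and fill implicit hydrogens from standard valence (C 4, N 3, O 2, S 2, halogen 1):
  atom 1: O, bond orders sum to 2 (valence 2) → 0 H
  atom 2: C, bond orders sum to 4 (valence 4) → 0 H
  atom 3: O, bond orders sum to 1 (valence 2) → 1 H
  atom 4: C, bond orders sum to 4 (valence 4) → 0 H
  atom 5: C, bond orders sum to 4 (valence 4) → 0 H
  atom 6: C, bond orders sum to 4 (valence 4) → 0 H
  atom 7: O, bond orders sum to 2 (valence 2) → 0 H
  atom 8: O, bond orders sum to 2 (valence 2) → 0 H
  atom 9: C, bond orders sum to 1 (valence 4) → 3 H
  atom 10: C, bond orders sum to 3 (valence 4) → 1 H
  atom 11: C, bond orders sum to 4 (valence 4) → 0 H
  atom 12: C, bond orders sum to 3 (valence 4) → 1 H
  atom 13: C, bond orders sum to 3 (valence 4) → 1 H
  atom 14: C, bond orders sum to 4 (valence 4) → 0 H
  atom 15: N, bond orders sum to 3 (valence 3) → 0 H
Totals → C:10, H:7, N:1, O:4.
In Hill order: C10H7NO4.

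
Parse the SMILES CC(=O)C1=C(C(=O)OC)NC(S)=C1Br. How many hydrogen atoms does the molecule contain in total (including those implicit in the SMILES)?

Walk through each heavy atom and fill implicit hydrogens from standard valence (C 4, N 3, O 2, S 2, halogen 1):
  atom 1: C, bond orders sum to 1 (valence 4) → 3 H
  atom 2: C, bond orders sum to 4 (valence 4) → 0 H
  atom 3: O, bond orders sum to 2 (valence 2) → 0 H
  atom 4: C, bond orders sum to 4 (valence 4) → 0 H
  atom 5: C, bond orders sum to 4 (valence 4) → 0 H
  atom 6: C, bond orders sum to 4 (valence 4) → 0 H
  atom 7: O, bond orders sum to 2 (valence 2) → 0 H
  atom 8: O, bond orders sum to 2 (valence 2) → 0 H
  atom 9: C, bond orders sum to 1 (valence 4) → 3 H
  atom 10: N, bond orders sum to 2 (valence 3) → 1 H
  atom 11: C, bond orders sum to 4 (valence 4) → 0 H
  atom 12: S, bond orders sum to 1 (valence 2) → 1 H
  atom 13: C, bond orders sum to 4 (valence 4) → 0 H
  atom 14: Br (halogen, monovalent) → 0 H
Total hydrogens: 8.

8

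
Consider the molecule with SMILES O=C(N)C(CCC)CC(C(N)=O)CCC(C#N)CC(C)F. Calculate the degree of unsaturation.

4

Degree of unsaturation = (number of rings) + (number of π bonds).
Ring closures in the SMILES: 0.
π bonds: 2 double bonds (each 1 DoU), 1 triple bond (each 2 DoU) → 4 DoU from unsaturation.
Total DoU = 0 + 4 = 4.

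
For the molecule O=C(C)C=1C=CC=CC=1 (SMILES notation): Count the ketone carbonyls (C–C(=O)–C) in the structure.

1

The ketone motif appears at heavy-atom position 2 in the SMILES.
Ketone count: 1.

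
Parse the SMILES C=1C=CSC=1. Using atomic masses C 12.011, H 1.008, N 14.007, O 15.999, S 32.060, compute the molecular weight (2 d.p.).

First, the molecular formula is C4H4S (counting implicit H from valence).
  C: 4 × 12.011 = 48.044
  H: 4 × 1.008 = 4.032
  S: 1 × 32.060 = 32.060
Sum: 4×12.011 + 4×1.008 + 1×32.060 = 84.136 → 84.14 g/mol.

84.14 g/mol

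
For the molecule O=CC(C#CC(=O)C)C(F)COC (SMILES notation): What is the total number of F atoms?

Scan the SMILES for F atoms (remember two-letter symbols like Cl and Br are single atoms).
Fluorine count: 1.

1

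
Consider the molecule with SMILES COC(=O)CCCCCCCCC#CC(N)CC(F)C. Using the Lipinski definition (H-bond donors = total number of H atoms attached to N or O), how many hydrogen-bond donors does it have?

Donors: find every N or O and count the H atoms it carries.
  atom 2 (O): bond orders sum to 2 → 0 H
  atom 4 (O): bond orders sum to 2 → 0 H
  atom 16 (N): bond orders sum to 1 → 2 H
Lipinski HBD = 2.

2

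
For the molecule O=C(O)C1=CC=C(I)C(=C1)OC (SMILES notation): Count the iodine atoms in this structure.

1

Scan the SMILES for I atoms (remember two-letter symbols like Cl and Br are single atoms).
Iodine count: 1.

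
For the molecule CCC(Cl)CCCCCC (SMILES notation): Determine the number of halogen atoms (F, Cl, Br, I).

1

Halogen atoms appear at heavy-atom position 4 (1×Cl).
Halogen count: 1.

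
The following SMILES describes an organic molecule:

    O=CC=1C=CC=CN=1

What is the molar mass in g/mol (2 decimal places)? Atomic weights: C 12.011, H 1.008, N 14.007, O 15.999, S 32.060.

107.11 g/mol

First, the molecular formula is C6H5NO (counting implicit H from valence).
  C: 6 × 12.011 = 72.066
  H: 5 × 1.008 = 5.040
  N: 1 × 14.007 = 14.007
  O: 1 × 15.999 = 15.999
Sum: 6×12.011 + 5×1.008 + 1×14.007 + 1×15.999 = 107.112 → 107.11 g/mol.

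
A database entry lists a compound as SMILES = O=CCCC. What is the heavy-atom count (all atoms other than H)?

5

Every atom symbol written in the SMILES (organic subset) is one heavy atom; implicit H are not written.
Heavy atoms by element → C:4, O:1.
Total: 5.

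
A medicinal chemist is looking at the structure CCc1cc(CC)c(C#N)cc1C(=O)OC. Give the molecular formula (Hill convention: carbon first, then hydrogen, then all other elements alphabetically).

C13H15NO2

Walk through each heavy atom and fill implicit hydrogens from standard valence (C 4, N 3, O 2, S 2, halogen 1); for lowercase aromatic atoms, an aromatic c carries 1 H when it has two neighbours and 0 H with three, and aromatic n carries 0 H:
  atom 1: C, bond orders sum to 1 (valence 4) → 3 H
  atom 2: C, bond orders sum to 2 (valence 4) → 2 H
  atom 3: aromatic c, 3 neighbours → 0 H
  atom 4: aromatic c, 2 neighbours → 1 H
  atom 5: aromatic c, 3 neighbours → 0 H
  atom 6: C, bond orders sum to 2 (valence 4) → 2 H
  atom 7: C, bond orders sum to 1 (valence 4) → 3 H
  atom 8: aromatic c, 3 neighbours → 0 H
  atom 9: C, bond orders sum to 4 (valence 4) → 0 H
  atom 10: N, bond orders sum to 3 (valence 3) → 0 H
  atom 11: aromatic c, 2 neighbours → 1 H
  atom 12: aromatic c, 3 neighbours → 0 H
  atom 13: C, bond orders sum to 4 (valence 4) → 0 H
  atom 14: O, bond orders sum to 2 (valence 2) → 0 H
  atom 15: O, bond orders sum to 2 (valence 2) → 0 H
  atom 16: C, bond orders sum to 1 (valence 4) → 3 H
Totals → C:13, H:15, N:1, O:2.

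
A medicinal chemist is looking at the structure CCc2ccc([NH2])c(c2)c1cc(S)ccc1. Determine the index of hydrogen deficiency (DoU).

8

Molecular formula: C14H15NS.
DoU = (2C + 2 + N − H − X) / 2, where X is the halogen count and O/S are ignored.
    = (2·14 + 2 + 1 − 15 − 0) / 2 = 16 / 2 = 8.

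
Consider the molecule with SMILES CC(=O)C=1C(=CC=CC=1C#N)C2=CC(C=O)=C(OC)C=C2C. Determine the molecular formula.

C18H15NO3

Walk through each heavy atom and fill implicit hydrogens from standard valence (C 4, N 3, O 2, S 2, halogen 1):
  atom 1: C, bond orders sum to 1 (valence 4) → 3 H
  atom 2: C, bond orders sum to 4 (valence 4) → 0 H
  atom 3: O, bond orders sum to 2 (valence 2) → 0 H
  atom 4: C, bond orders sum to 4 (valence 4) → 0 H
  atom 5: C, bond orders sum to 4 (valence 4) → 0 H
  atom 6: C, bond orders sum to 3 (valence 4) → 1 H
  atom 7: C, bond orders sum to 3 (valence 4) → 1 H
  atom 8: C, bond orders sum to 3 (valence 4) → 1 H
  atom 9: C, bond orders sum to 4 (valence 4) → 0 H
  atom 10: C, bond orders sum to 4 (valence 4) → 0 H
  atom 11: N, bond orders sum to 3 (valence 3) → 0 H
  atom 12: C, bond orders sum to 4 (valence 4) → 0 H
  atom 13: C, bond orders sum to 3 (valence 4) → 1 H
  atom 14: C, bond orders sum to 4 (valence 4) → 0 H
  atom 15: C, bond orders sum to 3 (valence 4) → 1 H
  atom 16: O, bond orders sum to 2 (valence 2) → 0 H
  atom 17: C, bond orders sum to 4 (valence 4) → 0 H
  atom 18: O, bond orders sum to 2 (valence 2) → 0 H
  atom 19: C, bond orders sum to 1 (valence 4) → 3 H
  atom 20: C, bond orders sum to 3 (valence 4) → 1 H
  atom 21: C, bond orders sum to 4 (valence 4) → 0 H
  atom 22: C, bond orders sum to 1 (valence 4) → 3 H
Totals → C:18, H:15, N:1, O:3.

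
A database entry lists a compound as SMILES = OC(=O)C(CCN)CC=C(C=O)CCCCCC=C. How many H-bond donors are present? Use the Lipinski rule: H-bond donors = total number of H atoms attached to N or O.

Donors: find every N or O and count the H atoms it carries.
  atom 1 (O): bond orders sum to 1 → 1 H
  atom 3 (O): bond orders sum to 2 → 0 H
  atom 7 (N): bond orders sum to 1 → 2 H
  atom 12 (O): bond orders sum to 2 → 0 H
Lipinski HBD = 3.

3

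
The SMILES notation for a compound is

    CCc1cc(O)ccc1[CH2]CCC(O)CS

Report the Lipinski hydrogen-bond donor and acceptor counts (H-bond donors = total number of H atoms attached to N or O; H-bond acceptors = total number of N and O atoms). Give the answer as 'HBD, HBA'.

Donors: find every N or O and count the H atoms it carries.
  atom 6 (O): bond orders sum to 1 → 1 H
  atom 14 (O): bond orders sum to 1 → 1 H
Lipinski HBD = 2.
Acceptors: N atoms = 0, O atoms = 2 → HBA = 2.

2, 2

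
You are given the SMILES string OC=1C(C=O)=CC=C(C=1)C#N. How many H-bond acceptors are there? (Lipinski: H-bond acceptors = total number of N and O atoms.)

3

N atoms: 1; O atoms: 2.
Lipinski HBA = 1 + 2 = 3.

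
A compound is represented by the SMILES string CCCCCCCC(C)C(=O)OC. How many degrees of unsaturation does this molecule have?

Degree of unsaturation = (number of rings) + (number of π bonds).
Ring closures in the SMILES: 0.
π bonds: 1 double bond (each 1 DoU) → 1 DoU from unsaturation.
Total DoU = 0 + 1 = 1.

1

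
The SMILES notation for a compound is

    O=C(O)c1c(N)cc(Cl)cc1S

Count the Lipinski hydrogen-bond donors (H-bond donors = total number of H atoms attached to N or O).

Donors: find every N or O and count the H atoms it carries.
  atom 1 (O): bond orders sum to 2 → 0 H
  atom 3 (O): bond orders sum to 1 → 1 H
  atom 6 (N): bond orders sum to 1 → 2 H
Lipinski HBD = 3.

3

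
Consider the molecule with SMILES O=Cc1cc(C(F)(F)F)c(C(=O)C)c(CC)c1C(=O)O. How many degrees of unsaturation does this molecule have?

Molecular formula: C13H11F3O4.
DoU = (2C + 2 + N − H − X) / 2, where X is the halogen count and O/S are ignored.
    = (2·13 + 2 + 0 − 11 − 3) / 2 = 14 / 2 = 7.

7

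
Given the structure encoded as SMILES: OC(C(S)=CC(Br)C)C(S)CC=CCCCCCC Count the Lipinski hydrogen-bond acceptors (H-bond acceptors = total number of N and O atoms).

N atoms: 0; O atoms: 1.
Lipinski HBA = 0 + 1 = 1.

1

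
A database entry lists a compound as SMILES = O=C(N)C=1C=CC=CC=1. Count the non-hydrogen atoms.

Every atom symbol written in the SMILES (organic subset) is one heavy atom; implicit H are not written.
Heavy atoms by element → C:7, N:1, O:1.
Total: 9.

9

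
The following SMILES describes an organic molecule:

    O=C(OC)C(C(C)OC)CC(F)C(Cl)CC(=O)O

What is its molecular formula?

C11H18ClFO5

Walk through each heavy atom and fill implicit hydrogens from standard valence (C 4, N 3, O 2, S 2, halogen 1):
  atom 1: O, bond orders sum to 2 (valence 2) → 0 H
  atom 2: C, bond orders sum to 4 (valence 4) → 0 H
  atom 3: O, bond orders sum to 2 (valence 2) → 0 H
  atom 4: C, bond orders sum to 1 (valence 4) → 3 H
  atom 5: C, bond orders sum to 3 (valence 4) → 1 H
  atom 6: C, bond orders sum to 3 (valence 4) → 1 H
  atom 7: C, bond orders sum to 1 (valence 4) → 3 H
  atom 8: O, bond orders sum to 2 (valence 2) → 0 H
  atom 9: C, bond orders sum to 1 (valence 4) → 3 H
  atom 10: C, bond orders sum to 2 (valence 4) → 2 H
  atom 11: C, bond orders sum to 3 (valence 4) → 1 H
  atom 12: F (halogen, monovalent) → 0 H
  atom 13: C, bond orders sum to 3 (valence 4) → 1 H
  atom 14: Cl (halogen, monovalent) → 0 H
  atom 15: C, bond orders sum to 2 (valence 4) → 2 H
  atom 16: C, bond orders sum to 4 (valence 4) → 0 H
  atom 17: O, bond orders sum to 2 (valence 2) → 0 H
  atom 18: O, bond orders sum to 1 (valence 2) → 1 H
Totals → C:11, H:18, Cl:1, F:1, O:5.
In Hill order: C11H18ClFO5.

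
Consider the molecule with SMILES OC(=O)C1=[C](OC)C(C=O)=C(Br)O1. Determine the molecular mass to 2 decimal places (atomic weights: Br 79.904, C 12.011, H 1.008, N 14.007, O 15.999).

First, the molecular formula is C7H5BrO5 (counting implicit H from valence).
  Br: 1 × 79.904 = 79.904
  C: 7 × 12.011 = 84.077
  H: 5 × 1.008 = 5.040
  O: 5 × 15.999 = 79.995
Sum: 1×79.904 + 7×12.011 + 5×1.008 + 5×15.999 = 249.016 → 249.02 g/mol.

249.02 g/mol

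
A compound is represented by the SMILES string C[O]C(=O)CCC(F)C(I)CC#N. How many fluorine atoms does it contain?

Scan the SMILES for F atoms (remember two-letter symbols like Cl and Br are single atoms).
Fluorine count: 1.

1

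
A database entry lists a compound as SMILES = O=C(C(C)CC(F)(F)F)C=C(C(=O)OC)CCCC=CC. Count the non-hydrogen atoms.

21

Every atom symbol written in the SMILES (organic subset) is one heavy atom; implicit H are not written.
Heavy atoms by element → C:15, F:3, O:3.
Total: 21.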